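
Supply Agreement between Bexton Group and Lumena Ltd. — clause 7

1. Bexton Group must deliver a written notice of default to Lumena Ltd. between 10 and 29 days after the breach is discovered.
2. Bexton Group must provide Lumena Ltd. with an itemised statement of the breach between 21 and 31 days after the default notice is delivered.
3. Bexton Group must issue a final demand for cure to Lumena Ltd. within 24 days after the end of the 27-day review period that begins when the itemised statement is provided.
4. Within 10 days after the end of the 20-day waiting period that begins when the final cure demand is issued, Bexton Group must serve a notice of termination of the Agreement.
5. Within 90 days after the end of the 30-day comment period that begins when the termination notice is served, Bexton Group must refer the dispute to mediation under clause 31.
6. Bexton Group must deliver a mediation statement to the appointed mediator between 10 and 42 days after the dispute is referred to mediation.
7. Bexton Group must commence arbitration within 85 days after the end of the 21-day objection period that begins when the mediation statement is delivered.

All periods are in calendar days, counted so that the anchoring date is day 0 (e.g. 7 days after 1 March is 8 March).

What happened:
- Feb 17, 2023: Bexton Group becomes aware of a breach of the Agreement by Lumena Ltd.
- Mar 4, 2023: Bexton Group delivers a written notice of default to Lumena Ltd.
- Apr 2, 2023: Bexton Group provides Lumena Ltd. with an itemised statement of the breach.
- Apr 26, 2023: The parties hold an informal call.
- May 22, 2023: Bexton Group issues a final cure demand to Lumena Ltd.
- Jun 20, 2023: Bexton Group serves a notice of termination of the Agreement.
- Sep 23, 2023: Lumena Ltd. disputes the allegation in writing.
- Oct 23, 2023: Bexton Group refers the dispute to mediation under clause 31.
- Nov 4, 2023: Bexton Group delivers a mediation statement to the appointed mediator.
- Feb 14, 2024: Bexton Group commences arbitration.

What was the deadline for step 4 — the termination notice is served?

The final cure demand is issued on May 22, 2023; the 20-day waiting period therefore ends Jun 11, 2023, and step 4 runs from that date. 10 days after Jun 11, 2023 is Jun 21, 2023.

Jun 21, 2023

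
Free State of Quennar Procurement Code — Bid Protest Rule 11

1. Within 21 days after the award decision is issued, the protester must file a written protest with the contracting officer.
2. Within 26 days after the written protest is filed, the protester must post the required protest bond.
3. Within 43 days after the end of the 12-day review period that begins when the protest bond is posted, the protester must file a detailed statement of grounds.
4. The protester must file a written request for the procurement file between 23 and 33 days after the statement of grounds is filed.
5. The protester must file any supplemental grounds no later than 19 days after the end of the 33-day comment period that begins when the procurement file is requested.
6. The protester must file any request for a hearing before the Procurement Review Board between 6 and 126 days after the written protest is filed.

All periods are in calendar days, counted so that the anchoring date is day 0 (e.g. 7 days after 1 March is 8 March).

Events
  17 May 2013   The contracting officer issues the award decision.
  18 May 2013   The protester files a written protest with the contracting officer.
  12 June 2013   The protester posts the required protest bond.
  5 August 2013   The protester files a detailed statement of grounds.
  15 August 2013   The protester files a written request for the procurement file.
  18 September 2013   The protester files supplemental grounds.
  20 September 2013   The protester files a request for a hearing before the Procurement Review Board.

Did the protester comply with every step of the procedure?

(1) due by 17 May 2013 + 21 days = 7 June 2013; completed 18 May 2013, before the deadline.
(2) due by 18 May 2013 + 26 days = 13 June 2013; completed 12 June 2013, before the deadline.
(3) due by 24 June 2013 + 43 days = 6 August 2013; done 5 August 2013 — timely.
(4) the permitted window runs from 5 August 2013 + 23 = 28 August 2013 to 5 August 2013 + 33 = 7 September 2013; done 15 August 2013 — 13 days before the window opened.
No need to go further; step 4 was not satisfied.

No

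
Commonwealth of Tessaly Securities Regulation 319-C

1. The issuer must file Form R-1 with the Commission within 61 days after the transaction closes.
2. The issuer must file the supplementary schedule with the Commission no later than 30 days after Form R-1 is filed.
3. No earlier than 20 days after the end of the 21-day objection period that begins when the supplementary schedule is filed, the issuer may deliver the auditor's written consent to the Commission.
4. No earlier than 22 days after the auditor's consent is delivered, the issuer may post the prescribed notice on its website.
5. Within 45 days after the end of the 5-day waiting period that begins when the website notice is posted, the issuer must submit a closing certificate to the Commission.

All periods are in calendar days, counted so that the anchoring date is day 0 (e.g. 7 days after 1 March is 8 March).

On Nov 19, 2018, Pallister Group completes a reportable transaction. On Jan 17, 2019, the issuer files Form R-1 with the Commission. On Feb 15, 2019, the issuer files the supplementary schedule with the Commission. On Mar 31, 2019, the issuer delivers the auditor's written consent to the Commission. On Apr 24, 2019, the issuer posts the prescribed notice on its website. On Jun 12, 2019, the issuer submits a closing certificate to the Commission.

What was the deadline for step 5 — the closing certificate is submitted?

Jun 13, 2019

The website notice is posted on Apr 24, 2019; the 5-day waiting period therefore ends Apr 29, 2019, and step 5 runs from that date. 45 days after Apr 29, 2019 is Jun 13, 2019.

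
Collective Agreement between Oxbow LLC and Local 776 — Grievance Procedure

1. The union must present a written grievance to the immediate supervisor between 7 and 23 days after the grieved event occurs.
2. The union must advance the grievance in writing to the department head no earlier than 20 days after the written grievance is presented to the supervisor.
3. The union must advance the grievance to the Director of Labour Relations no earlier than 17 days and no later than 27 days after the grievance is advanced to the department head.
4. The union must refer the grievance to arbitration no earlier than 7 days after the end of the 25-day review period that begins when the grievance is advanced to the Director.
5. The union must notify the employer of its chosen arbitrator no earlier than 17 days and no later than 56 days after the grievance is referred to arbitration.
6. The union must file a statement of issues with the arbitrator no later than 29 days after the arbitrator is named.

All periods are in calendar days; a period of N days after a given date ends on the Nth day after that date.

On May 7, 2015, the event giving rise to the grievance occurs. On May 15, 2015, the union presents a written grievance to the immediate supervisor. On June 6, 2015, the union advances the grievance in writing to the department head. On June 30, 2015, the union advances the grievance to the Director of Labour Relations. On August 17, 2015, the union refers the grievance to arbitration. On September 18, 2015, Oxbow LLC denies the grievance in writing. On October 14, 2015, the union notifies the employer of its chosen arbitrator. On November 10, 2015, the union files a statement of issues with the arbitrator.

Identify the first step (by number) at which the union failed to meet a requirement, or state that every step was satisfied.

(1) the permitted window runs from May 7, 2015 + 7 = May 14, 2015 to May 7, 2015 + 23 = May 30, 2015; done May 15, 2015, which is between those dates.
(2) permitted from May 15, 2015 + 20 days = June 4, 2015 onward; done June 6, 2015, after the minimum wait.
(3) the permitted window runs from June 6, 2015 + 17 = June 23, 2015 to June 6, 2015 + 27 = July 3, 2015; done June 30, 2015, which is between those dates.
(4) permitted from July 25, 2015 + 7 days = August 1, 2015 onward; August 17, 2015 is on or after that date.
(5) the permitted window runs from August 17, 2015 + 17 = September 3, 2015 to August 17, 2015 + 56 = October 12, 2015; October 14, 2015 is 2 days past the end of the window.
The procedure was therefore not followed at step 5.

Step 5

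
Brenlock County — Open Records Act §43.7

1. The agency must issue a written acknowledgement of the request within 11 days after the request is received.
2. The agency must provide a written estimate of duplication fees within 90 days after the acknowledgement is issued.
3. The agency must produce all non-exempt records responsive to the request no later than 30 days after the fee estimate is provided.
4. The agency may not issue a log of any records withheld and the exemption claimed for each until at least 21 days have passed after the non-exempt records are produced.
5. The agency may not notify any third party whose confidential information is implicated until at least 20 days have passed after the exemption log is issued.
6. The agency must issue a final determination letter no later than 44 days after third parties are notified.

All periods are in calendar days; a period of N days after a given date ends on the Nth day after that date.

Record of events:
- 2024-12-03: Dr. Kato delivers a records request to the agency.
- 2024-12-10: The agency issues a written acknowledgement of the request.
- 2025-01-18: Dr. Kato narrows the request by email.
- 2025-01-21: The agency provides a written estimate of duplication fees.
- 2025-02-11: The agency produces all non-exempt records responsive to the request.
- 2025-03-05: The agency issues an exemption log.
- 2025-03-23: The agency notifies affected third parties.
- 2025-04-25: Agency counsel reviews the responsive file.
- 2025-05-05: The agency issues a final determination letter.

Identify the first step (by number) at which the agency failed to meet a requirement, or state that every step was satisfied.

Step 5

Step 1: 11 days after 2024-12-03 (when the request is received) is 2024-12-14; 2024-12-10 is within that limit.
Step 2: 90 days after 2024-12-10 (when the acknowledgement is issued) is 2025-03-10; 2025-01-21 is within that limit.
Step 3: 30 days after 2025-01-21 (when the fee estimate is provided) is 2025-02-20; completed 2025-02-11, before the deadline.
Step 4: the earliest permitted date is 21 days after 2025-02-11 (when the non-exempt records are produced), i.e. 2025-03-04; done 2025-03-05, after the minimum wait.
Step 5: the earliest permitted date is 20 days after 2025-03-05 (when the exemption log is issued), i.e. 2025-03-25; done 2025-03-23 — 2 days too early.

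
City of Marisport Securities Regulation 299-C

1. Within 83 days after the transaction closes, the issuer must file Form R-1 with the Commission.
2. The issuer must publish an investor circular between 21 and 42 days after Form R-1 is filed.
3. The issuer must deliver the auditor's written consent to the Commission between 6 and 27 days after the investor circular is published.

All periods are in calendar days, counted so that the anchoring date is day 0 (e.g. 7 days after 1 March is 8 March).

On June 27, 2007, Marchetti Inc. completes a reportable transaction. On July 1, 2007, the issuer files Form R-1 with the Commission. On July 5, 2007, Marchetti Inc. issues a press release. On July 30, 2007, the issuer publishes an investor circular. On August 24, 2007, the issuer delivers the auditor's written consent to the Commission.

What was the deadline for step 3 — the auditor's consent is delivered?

Step 3 runs from July 30, 2007, when the investor circular is published. The window is 6–27 days after July 30, 2007; it closes on August 26, 2007.

August 26, 2007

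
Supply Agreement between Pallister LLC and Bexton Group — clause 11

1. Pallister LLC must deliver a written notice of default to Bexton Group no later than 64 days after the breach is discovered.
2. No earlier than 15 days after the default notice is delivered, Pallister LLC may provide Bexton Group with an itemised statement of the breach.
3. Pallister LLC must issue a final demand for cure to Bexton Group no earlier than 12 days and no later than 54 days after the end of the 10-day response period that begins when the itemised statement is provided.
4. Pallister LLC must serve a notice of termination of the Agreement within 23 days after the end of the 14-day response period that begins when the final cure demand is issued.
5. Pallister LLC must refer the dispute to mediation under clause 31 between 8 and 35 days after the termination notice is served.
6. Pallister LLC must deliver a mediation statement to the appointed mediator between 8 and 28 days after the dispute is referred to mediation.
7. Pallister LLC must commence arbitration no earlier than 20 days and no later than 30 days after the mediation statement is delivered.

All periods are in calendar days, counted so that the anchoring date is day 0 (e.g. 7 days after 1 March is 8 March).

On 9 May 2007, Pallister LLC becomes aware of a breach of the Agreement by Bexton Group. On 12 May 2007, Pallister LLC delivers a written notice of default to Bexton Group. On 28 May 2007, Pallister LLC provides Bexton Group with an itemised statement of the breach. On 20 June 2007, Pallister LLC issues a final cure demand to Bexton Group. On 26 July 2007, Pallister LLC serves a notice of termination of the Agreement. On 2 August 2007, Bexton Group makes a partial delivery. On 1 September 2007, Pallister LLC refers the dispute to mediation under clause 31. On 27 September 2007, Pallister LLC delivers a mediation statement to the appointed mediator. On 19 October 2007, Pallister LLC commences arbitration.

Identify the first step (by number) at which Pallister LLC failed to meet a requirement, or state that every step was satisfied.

Step 5

Step 1: 64 days after 9 May 2007 (when the breach is discovered) is 12 July 2007; 12 May 2007 is within that limit.
Step 2: the earliest permitted date is 15 days after 12 May 2007 (when the default notice is delivered), i.e. 27 May 2007; done 28 May 2007 — permitted.
Step 3: the window is 12–54 days after 7 June 2007 (end of the 10-day response period, which began when the itemised statement is provided on 28 May 2007), so 19 June 2007 through 31 July 2007; done 20 June 2007 — within the window.
Step 4: 23 days after 4 July 2007 (end of the 14-day response period, which began when the final cure demand is issued on 20 June 2007) is 27 July 2007; completed 26 July 2007, before the deadline.
Step 5: the window is 8–35 days after 26 July 2007 (when the termination notice is served), so 3 August 2007 through 30 August 2007; 1 September 2007 is 2 days past the end of the window.
The procedure was therefore not followed at step 5.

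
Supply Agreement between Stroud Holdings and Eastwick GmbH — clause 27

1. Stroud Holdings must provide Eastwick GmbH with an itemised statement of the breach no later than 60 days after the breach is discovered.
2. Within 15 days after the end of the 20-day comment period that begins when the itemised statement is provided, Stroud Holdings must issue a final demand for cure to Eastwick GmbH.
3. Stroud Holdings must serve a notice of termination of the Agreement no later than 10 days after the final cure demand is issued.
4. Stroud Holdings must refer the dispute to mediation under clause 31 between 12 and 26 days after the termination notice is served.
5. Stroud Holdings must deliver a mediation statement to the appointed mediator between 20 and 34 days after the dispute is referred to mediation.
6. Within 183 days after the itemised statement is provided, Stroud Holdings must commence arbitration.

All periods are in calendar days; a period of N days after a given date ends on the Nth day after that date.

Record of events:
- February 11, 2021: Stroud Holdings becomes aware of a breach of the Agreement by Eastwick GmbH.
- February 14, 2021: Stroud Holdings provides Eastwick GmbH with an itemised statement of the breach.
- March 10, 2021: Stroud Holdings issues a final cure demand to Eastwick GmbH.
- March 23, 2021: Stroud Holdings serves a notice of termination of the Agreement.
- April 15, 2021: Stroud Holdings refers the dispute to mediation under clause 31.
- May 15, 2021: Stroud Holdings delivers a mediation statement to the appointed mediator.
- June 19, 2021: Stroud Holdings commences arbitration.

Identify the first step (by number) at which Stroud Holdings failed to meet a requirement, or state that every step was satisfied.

(1) due by February 11, 2021 + 60 days = April 12, 2021; completed February 14, 2021, before the deadline.
(2) due by March 6, 2021 + 15 days = March 21, 2021; done March 10, 2021 — timely.
(3) due by March 10, 2021 + 10 days = March 20, 2021; done March 23, 2021 — 3 days late.

Step 3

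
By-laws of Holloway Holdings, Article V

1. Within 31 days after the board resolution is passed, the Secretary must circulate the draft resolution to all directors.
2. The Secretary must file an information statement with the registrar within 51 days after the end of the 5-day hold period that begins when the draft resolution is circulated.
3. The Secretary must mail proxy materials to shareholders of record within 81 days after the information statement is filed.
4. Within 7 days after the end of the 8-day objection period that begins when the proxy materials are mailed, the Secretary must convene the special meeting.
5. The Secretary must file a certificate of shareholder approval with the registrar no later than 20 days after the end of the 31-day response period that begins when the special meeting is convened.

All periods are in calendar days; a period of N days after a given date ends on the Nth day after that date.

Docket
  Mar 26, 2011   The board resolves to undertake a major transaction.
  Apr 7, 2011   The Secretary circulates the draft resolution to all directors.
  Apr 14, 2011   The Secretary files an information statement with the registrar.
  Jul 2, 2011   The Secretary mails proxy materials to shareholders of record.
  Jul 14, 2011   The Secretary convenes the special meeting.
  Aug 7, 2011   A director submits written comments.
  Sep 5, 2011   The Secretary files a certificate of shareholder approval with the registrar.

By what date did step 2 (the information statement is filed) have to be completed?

Jun 2, 2011

The draft resolution is circulated on Apr 7, 2011; the 5-day hold period therefore ends Apr 12, 2011, and step 2 runs from that date. 51 days after Apr 12, 2011 is Jun 2, 2011.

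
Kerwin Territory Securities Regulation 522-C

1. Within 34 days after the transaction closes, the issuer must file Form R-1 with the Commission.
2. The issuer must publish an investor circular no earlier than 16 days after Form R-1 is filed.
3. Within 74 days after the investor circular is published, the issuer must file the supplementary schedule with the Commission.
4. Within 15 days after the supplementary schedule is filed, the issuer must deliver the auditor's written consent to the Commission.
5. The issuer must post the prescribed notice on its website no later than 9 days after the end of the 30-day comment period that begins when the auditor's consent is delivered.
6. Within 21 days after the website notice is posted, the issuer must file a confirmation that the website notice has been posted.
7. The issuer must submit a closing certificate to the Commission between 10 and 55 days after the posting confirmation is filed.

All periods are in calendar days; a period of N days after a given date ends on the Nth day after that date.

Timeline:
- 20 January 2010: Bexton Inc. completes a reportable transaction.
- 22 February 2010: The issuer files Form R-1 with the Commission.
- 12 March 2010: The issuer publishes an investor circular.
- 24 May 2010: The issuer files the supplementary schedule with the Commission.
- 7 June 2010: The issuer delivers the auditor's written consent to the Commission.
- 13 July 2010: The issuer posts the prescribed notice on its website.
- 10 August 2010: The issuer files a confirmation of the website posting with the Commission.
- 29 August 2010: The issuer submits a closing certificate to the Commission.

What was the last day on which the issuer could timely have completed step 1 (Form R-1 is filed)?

23 February 2010

Step 1 runs from 20 January 2010, when the transaction closes. 34 days after 20 January 2010 is 23 February 2010.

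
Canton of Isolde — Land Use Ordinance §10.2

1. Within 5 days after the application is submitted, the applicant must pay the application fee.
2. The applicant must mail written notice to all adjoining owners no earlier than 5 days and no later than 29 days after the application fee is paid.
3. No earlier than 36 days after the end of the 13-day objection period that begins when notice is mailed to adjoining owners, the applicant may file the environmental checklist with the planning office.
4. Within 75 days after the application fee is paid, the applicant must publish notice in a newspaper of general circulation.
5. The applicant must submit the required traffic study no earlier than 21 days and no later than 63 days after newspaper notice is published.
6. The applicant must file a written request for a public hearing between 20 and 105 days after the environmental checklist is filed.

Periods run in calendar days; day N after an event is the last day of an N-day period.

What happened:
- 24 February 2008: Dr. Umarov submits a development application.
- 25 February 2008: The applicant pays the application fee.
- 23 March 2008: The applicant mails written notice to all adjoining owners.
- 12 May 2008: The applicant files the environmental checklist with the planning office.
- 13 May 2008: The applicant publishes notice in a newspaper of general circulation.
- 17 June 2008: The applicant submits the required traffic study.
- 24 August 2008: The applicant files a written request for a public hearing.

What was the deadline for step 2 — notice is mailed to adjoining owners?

25 March 2008

Step 2 runs from 25 February 2008, when the application fee is paid. The window is 5–29 days after 25 February 2008; it closes on 25 March 2008.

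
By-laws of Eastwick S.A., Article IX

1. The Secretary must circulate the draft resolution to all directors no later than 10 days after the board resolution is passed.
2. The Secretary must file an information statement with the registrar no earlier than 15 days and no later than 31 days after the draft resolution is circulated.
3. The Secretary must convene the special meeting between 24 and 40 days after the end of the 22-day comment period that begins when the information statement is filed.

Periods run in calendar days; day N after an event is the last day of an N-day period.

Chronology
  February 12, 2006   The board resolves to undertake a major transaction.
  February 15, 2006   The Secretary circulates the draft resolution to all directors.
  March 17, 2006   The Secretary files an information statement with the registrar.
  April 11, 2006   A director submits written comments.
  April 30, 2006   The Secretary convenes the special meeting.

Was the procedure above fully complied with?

No

Step 1 — counting 10 days from February 12, 2006 (when the board resolution is passed) gives a deadline of February 22, 2006; done February 15, 2006 — timely.
Step 2 — 15 and 31 days from February 15, 2006 (when the draft resolution is circulated) are March 2, 2006 and March 18, 2006 respectively; March 17, 2006 falls inside that range.
Step 3 — 24 and 40 days from April 8, 2006 (end of the 22-day comment period, which began when the information statement is filed on March 17, 2006) are May 2, 2006 and May 18, 2006 respectively; done April 30, 2006 — 2 days before the window opened.
That is the first point of non-compliance.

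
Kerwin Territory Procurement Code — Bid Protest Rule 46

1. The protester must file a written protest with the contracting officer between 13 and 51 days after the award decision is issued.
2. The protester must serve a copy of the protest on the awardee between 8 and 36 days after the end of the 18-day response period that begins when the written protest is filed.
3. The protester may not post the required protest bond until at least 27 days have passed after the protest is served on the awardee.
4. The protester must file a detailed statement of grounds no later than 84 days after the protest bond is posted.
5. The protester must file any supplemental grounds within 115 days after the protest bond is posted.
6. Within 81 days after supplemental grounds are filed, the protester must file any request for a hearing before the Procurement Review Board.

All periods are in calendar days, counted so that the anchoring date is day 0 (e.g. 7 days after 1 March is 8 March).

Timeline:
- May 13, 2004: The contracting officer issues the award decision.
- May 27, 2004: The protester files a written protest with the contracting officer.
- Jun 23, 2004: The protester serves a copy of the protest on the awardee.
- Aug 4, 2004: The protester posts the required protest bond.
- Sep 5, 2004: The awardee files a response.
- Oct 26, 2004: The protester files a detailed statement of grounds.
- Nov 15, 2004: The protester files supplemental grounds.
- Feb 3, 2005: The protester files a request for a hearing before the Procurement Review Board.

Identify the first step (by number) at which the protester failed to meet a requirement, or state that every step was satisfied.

None — every step was satisfied

(1) the permitted window runs from May 13, 2004 + 13 = May 26, 2004 to May 13, 2004 + 51 = Jul 3, 2004; done May 27, 2004 — within the window.
(2) the permitted window runs from Jun 14, 2004 + 8 = Jun 22, 2004 to Jun 14, 2004 + 36 = Jul 20, 2004; done Jun 23, 2004, which is between those dates.
(3) permitted from Jun 23, 2004 + 27 days = Jul 20, 2004 onward; Aug 4, 2004 is on or after that date.
(4) due by Aug 4, 2004 + 84 days = Oct 27, 2004; Oct 26, 2004 is within that limit.
(5) due by Aug 4, 2004 + 115 days = Nov 27, 2004; done Nov 15, 2004 — timely.
(6) due by Nov 15, 2004 + 81 days = Feb 4, 2005; completed Feb 3, 2005, before the deadline.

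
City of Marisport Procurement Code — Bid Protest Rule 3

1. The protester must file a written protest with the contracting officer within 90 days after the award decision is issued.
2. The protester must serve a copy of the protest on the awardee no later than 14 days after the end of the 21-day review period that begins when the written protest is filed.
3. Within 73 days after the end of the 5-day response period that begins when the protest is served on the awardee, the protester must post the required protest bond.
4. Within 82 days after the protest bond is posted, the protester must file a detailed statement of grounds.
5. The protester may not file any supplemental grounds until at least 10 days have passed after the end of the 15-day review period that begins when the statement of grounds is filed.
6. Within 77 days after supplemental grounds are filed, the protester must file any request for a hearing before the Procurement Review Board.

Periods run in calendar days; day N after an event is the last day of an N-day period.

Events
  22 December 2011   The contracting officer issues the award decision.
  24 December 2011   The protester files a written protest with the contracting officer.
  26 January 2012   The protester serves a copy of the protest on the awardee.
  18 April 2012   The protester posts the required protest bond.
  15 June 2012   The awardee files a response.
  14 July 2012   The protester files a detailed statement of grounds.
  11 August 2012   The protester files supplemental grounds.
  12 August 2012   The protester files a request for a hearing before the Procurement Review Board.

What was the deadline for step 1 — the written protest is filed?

21 March 2012

Step 1 runs from 22 December 2011, when the award decision is issued. 90 days after 22 December 2011 is 21 March 2012.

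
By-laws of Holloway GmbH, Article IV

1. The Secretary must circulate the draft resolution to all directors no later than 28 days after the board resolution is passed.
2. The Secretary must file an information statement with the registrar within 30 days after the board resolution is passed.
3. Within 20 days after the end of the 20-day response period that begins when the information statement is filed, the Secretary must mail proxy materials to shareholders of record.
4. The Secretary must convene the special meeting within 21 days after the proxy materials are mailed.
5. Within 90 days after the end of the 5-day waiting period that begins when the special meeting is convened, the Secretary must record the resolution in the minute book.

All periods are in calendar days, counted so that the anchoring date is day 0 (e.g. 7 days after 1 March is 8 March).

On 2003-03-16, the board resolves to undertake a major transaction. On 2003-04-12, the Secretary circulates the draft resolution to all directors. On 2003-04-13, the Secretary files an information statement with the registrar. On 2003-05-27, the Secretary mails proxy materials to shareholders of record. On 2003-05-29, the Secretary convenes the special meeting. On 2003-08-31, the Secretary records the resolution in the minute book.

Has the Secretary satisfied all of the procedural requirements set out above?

No

Step 1 — counting 28 days from 2003-03-16 (when the board resolution is passed) gives a deadline of 2003-04-13; done 2003-04-12 — timely.
Step 2 — counting 30 days from 2003-03-16 (when the board resolution is passed) gives a deadline of 2003-04-15; completed 2003-04-13, before the deadline.
Step 3 — counting 20 days from 2003-05-03 (end of the 20-day response period, which began when the information statement is filed on 2003-04-13) gives a deadline of 2003-05-23; not done until 2003-05-27, 4 days after the deadline.
Later steps need not be reached.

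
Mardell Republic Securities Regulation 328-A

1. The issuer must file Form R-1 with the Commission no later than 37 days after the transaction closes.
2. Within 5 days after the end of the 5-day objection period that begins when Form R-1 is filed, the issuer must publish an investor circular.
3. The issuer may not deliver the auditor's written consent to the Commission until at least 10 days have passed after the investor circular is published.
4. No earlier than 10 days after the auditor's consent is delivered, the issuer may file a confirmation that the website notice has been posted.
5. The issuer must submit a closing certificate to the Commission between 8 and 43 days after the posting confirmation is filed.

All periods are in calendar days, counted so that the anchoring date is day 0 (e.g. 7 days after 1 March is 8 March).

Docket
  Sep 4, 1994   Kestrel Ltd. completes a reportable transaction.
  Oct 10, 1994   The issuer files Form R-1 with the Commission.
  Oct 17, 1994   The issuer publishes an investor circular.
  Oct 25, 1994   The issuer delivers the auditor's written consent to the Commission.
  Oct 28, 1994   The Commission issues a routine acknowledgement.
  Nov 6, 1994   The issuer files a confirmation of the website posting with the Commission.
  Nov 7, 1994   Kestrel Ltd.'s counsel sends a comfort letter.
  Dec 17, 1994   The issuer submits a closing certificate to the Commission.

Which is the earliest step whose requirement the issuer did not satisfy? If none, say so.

Step 3

(1) due by Sep 4, 1994 + 37 days = Oct 11, 1994; completed Oct 10, 1994, before the deadline.
(2) due by Oct 15, 1994 + 5 days = Oct 20, 1994; done Oct 17, 1994 — timely.
(3) permitted from Oct 17, 1994 + 10 days = Oct 27, 1994 onward; acted on Oct 25, 1994, 2 days prematurely.
The analysis stops there.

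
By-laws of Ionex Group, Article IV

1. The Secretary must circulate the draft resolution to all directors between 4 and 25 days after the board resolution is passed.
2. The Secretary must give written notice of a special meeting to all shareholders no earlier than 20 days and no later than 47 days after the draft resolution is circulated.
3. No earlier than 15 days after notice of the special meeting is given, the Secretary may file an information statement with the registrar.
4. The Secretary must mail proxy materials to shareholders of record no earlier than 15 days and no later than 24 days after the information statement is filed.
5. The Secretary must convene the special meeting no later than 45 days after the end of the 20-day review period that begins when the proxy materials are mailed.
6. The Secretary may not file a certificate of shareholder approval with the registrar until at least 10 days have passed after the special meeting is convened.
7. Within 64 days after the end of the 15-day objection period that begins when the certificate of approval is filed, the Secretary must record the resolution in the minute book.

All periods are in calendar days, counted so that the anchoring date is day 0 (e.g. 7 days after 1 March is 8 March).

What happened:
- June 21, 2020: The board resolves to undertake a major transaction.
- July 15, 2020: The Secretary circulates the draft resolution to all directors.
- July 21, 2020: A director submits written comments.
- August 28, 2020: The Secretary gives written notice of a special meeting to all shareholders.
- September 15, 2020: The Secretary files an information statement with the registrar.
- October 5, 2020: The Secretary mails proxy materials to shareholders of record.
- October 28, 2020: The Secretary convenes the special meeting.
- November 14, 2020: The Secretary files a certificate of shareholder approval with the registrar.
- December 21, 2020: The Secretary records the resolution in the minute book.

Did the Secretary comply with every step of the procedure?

Step 1 — 4 and 25 days from June 21, 2020 (when the board resolution is passed) are June 25, 2020 and July 16, 2020 respectively; done July 15, 2020, which is between those dates.
Step 2 — 20 and 47 days from July 15, 2020 (when the draft resolution is circulated) are August 4, 2020 and August 31, 2020 respectively; done August 28, 2020, which is between those dates.
Step 3 — must wait 15 days from August 28, 2020 (when notice of the special meeting is given), so not before September 12, 2020; done September 15, 2020 — permitted.
Step 4 — 15 and 24 days from September 15, 2020 (when the information statement is filed) are September 30, 2020 and October 9, 2020 respectively; done October 5, 2020, which is between those dates.
Step 5 — counting 45 days from October 25, 2020 (end of the 20-day review period, which began when the proxy materials are mailed on October 5, 2020) gives a deadline of December 9, 2020; done October 28, 2020 — timely.
Step 6 — must wait 10 days from October 28, 2020 (when the special meeting is convened), so not before November 7, 2020; done November 14, 2020, after the minimum wait.
Step 7 — counting 64 days from November 29, 2020 (end of the 15-day objection period, which began when the certificate of approval is filed on November 14, 2020) gives a deadline of February 1, 2021; December 21, 2020 is within that limit.

Yes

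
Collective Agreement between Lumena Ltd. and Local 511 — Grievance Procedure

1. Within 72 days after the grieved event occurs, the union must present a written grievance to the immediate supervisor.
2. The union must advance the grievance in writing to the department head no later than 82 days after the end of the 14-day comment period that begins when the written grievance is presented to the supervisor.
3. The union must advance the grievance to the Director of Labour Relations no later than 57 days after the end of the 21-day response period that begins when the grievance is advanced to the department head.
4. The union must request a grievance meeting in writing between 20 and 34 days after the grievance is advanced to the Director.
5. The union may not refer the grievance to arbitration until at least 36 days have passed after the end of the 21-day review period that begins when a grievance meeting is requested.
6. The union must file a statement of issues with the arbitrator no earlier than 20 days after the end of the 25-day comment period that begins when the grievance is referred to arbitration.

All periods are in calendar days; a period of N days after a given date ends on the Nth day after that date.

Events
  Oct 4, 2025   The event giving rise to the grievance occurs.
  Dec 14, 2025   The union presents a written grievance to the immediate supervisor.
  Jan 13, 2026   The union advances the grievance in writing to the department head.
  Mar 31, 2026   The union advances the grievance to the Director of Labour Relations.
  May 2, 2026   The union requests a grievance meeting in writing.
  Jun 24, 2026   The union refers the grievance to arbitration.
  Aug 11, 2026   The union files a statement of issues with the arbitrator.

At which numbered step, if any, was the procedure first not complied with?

Step 5

Step 1 — counting 72 days from Oct 4, 2025 (when the grieved event occurs) gives a deadline of Dec 15, 2025; Dec 14, 2025 is within that limit.
Step 2 — counting 82 days from Dec 28, 2025 (end of the 14-day comment period, which began when the written grievance is presented to the supervisor on Dec 14, 2025) gives a deadline of Mar 20, 2026; completed Jan 13, 2026, before the deadline.
Step 3 — counting 57 days from Feb 3, 2026 (end of the 21-day response period, which began when the grievance is advanced to the department head on Jan 13, 2026) gives a deadline of Apr 1, 2026; Mar 31, 2026 is within that limit.
Step 4 — 20 and 34 days from Mar 31, 2026 (when the grievance is advanced to the Director) are Apr 20, 2026 and May 4, 2026 respectively; done May 2, 2026, which is between those dates.
Step 5 — must wait 36 days from May 23, 2026 (end of the 21-day review period, which began when a grievance meeting is requested on May 2, 2026), so not before Jun 28, 2026; acted on Jun 24, 2026, 4 days prematurely.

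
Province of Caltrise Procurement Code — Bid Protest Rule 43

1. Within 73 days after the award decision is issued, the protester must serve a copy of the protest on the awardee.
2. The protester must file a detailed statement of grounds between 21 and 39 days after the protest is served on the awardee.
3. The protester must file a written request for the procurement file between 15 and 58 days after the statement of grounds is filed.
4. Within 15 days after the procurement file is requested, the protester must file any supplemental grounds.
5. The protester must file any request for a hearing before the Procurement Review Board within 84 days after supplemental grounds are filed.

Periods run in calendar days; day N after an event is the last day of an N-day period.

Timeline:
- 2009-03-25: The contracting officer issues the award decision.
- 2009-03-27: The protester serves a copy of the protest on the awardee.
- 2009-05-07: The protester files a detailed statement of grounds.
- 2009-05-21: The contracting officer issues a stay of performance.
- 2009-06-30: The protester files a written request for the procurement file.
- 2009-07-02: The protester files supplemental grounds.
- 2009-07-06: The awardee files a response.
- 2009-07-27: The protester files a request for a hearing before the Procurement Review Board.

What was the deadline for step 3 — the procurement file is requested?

2009-07-04

Step 3 runs from 2009-05-07, when the statement of grounds is filed. The window is 15–58 days after 2009-05-07; it closes on 2009-07-04.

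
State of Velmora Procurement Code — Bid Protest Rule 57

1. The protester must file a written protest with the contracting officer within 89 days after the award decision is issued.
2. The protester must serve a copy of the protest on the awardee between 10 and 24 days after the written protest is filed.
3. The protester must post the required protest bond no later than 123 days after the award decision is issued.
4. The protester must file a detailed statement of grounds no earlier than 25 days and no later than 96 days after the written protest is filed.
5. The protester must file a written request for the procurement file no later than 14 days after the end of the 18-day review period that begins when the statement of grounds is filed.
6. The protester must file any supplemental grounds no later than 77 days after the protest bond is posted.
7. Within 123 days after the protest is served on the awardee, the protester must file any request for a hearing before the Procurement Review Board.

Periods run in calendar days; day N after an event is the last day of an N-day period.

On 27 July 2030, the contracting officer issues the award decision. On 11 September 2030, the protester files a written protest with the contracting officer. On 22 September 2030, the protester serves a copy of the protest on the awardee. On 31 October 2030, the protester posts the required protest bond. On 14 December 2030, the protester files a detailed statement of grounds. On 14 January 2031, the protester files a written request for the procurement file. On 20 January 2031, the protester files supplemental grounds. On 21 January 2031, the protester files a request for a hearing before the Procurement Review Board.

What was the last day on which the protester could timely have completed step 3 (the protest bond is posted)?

Step 3 runs from 27 July 2030, when the award decision is issued. 123 days after 27 July 2030 is 27 November 2030.

27 November 2030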